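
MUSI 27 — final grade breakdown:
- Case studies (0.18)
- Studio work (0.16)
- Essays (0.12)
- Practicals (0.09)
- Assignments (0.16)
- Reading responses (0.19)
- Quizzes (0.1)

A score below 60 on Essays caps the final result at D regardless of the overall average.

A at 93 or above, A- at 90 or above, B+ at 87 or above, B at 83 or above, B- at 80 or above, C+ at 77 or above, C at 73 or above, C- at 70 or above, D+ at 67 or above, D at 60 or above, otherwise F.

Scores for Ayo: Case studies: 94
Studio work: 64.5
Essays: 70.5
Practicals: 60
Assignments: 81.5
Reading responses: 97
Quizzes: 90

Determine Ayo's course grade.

Essays score 70.5 ≥ 60: minimum met.
Weighted total:
  Case studies 94 × 0.18 = 16.92
  Studio work 64.5 × 0.16 = 10.32
  Essays 70.5 × 0.12 = 8.46
  Practicals 60 × 0.09 = 5.4
  Assignments 81.5 × 0.16 = 13.04
  Reading responses 97 × 0.19 = 18.43
  Quizzes 90 × 0.1 = 9
Sum = 81.57
81.57 is ≥ 80 and < 83 → B-

B-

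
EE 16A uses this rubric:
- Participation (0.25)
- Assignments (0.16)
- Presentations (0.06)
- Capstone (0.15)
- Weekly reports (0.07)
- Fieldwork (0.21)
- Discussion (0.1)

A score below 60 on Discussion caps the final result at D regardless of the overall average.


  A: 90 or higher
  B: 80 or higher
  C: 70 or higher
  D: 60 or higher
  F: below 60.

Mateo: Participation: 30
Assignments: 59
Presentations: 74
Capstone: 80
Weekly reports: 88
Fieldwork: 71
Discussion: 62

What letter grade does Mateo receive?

Discussion score 62 ≥ 60: minimum met.
Weighted total:
  Participation 30 × 0.25 = 7.5
  Assignments 59 × 0.16 = 9.44
  Presentations 74 × 0.06 = 4.44
  Capstone 80 × 0.15 = 12
  Weekly reports 88 × 0.07 = 6.16
  Fieldwork 71 × 0.21 = 14.91
  Discussion 62 × 0.1 = 6.2
Sum = 60.65
60.65 is ≥ 60 and < 70 → D

D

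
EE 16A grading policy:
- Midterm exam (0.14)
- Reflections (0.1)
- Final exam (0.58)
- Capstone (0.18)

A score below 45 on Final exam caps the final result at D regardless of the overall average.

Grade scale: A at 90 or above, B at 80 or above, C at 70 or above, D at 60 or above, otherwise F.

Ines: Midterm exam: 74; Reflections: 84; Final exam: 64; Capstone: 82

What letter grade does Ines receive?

C

Final exam score 64 ≥ 45: minimum met.
Weighted total:
  Midterm exam 74 × 0.14 = 10.36
  Reflections 84 × 0.1 = 8.4
  Final exam 64 × 0.58 = 37.12
  Capstone 82 × 0.18 = 14.76
Sum = 70.64
70.64 is ≥ 70 and < 80 → C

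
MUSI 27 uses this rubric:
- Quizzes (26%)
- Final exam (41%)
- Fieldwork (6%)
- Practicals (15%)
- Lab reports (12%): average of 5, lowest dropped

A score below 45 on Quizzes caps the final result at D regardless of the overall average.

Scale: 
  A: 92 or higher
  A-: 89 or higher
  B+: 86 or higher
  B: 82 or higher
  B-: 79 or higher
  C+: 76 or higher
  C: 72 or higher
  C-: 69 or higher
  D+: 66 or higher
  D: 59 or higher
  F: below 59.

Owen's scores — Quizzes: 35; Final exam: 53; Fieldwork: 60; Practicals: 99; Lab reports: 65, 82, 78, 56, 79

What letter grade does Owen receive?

F

Lab reports: drop 56 → average of remaining 4 = 304/4 = 76
Quizzes score 35 < 45: minimum not met.
Weighted total:
  Quizzes 35 × 0.26 = 9.1
  Final exam 53 × 0.41 = 21.73
  Fieldwork 60 × 0.06 = 3.6
  Practicals 99 × 0.15 = 14.85
  Lab reports 76 × 0.12 = 9.12
Sum = 58.4
58.4 would be F; cap at D applies → F.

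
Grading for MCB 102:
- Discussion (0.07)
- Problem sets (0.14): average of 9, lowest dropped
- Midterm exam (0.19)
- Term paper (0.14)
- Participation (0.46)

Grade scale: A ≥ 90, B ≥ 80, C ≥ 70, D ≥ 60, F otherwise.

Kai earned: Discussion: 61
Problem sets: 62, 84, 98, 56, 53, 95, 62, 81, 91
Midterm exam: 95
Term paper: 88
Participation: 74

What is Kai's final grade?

C

Problem sets: drop 53 → average of remaining 8 = 629/8 = 78.625
Weighted total:
  Discussion 61 × 0.07 = 4.27
  Problem sets 78.625 × 0.14 = 11.0075
  Midterm exam 95 × 0.19 = 18.05
  Term paper 88 × 0.14 = 12.32
  Participation 74 × 0.46 = 34.04
Sum = 79.6875
79.6875 is ≥ 70 and < 80 → C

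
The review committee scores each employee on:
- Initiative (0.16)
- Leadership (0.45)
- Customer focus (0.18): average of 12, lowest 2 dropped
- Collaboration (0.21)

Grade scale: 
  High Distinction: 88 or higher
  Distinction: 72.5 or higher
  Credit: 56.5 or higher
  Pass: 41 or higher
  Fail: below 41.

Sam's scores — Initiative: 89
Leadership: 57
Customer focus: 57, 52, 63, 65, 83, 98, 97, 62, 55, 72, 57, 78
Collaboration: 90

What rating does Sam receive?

Credit

Customer focus: drop 52, 55 → average of remaining 10 = 732/10 = 73.2
Weighted total:
  Initiative 89 × 0.16 = 14.24
  Leadership 57 × 0.45 = 25.65
  Customer focus 73.2 × 0.18 = 13.176
  Collaboration 90 × 0.21 = 18.9
Sum = 71.966
71.966 is ≥ 56.5 and < 72.5 → Credit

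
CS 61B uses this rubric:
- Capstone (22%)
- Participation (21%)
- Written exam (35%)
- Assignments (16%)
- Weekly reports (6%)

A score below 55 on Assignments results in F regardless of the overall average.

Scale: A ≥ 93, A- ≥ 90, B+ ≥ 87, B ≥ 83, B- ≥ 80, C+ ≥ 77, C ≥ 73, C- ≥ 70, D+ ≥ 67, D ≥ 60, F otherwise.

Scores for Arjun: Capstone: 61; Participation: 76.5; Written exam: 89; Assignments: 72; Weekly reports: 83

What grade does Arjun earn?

Assignments score 72 ≥ 55: minimum met.
Weighted total:
  Capstone 61 × 0.22 = 13.42
  Participation 76.5 × 0.21 = 16.065
  Written exam 89 × 0.35 = 31.15
  Assignments 72 × 0.16 = 11.52
  Weekly reports 83 × 0.06 = 4.98
Sum = 77.135
77.135 is ≥ 77 and < 80 → C+

C+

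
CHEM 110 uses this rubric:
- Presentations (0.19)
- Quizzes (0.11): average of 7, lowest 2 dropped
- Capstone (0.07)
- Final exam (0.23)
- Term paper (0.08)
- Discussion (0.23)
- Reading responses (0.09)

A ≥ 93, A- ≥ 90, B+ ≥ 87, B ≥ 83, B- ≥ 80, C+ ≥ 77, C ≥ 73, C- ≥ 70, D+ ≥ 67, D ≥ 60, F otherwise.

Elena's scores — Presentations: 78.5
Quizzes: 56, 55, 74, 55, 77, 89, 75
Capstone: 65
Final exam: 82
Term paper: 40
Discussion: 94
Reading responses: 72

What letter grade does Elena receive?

Quizzes: drop 55, 55 → average of remaining 5 = 371/5 = 74.2
Weighted total:
  Presentations 78.5 × 0.19 = 14.915
  Quizzes 74.2 × 0.11 = 8.162
  Capstone 65 × 0.07 = 4.55
  Final exam 82 × 0.23 = 18.86
  Term paper 40 × 0.08 = 3.2
  Discussion 94 × 0.23 = 21.62
  Reading responses 72 × 0.09 = 6.48
Sum = 77.787
77.787 is ≥ 77 and < 80 → C+

C+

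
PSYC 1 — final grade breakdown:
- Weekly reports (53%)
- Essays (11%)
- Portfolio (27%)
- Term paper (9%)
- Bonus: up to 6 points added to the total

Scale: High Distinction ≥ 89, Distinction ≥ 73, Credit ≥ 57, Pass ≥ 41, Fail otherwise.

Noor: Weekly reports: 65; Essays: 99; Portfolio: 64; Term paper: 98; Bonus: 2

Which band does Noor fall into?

Distinction

Weighted total:
  Weekly reports 65 × 0.53 = 34.45
  Essays 99 × 0.11 = 10.89
  Portfolio 64 × 0.27 = 17.28
  Term paper 98 × 0.09 = 8.82
Sum = 71.44
Bonus: 71.44 + 2 = 73.44
73.44 is ≥ 73 and < 89 → Distinction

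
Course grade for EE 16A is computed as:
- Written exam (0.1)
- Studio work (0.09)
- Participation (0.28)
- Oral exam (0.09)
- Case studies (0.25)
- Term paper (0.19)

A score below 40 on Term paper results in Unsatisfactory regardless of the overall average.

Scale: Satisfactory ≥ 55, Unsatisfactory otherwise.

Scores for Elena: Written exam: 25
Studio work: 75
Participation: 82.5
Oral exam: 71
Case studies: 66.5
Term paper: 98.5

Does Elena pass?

Term paper score 98.5 ≥ 40: minimum met.
Weighted total:
  Written exam 25 × 0.1 = 2.5
  Studio work 75 × 0.09 = 6.75
  Participation 82.5 × 0.28 = 23.1
  Oral exam 71 × 0.09 = 6.39
  Case studies 66.5 × 0.25 = 16.625
  Term paper 98.5 × 0.19 = 18.715
Sum = 74.08
74.08 ≥ 55 → Satisfactory

Satisfactory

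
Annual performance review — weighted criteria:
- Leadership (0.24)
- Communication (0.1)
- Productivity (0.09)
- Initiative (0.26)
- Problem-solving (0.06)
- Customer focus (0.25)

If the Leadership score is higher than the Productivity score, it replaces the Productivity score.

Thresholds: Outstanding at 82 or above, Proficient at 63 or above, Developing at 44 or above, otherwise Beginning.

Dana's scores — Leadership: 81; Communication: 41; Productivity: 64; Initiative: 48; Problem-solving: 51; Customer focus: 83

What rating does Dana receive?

Proficient

Leadership (81) > Productivity (64), so Productivity counts as 81.
Weighted total:
  Leadership 81 × 0.24 = 19.44
  Communication 41 × 0.1 = 4.1
  Productivity 81 × 0.09 = 7.29
  Initiative 48 × 0.26 = 12.48
  Problem-solving 51 × 0.06 = 3.06
  Customer focus 83 × 0.25 = 20.75
Sum = 67.12
67.12 is ≥ 63 and < 82 → Proficient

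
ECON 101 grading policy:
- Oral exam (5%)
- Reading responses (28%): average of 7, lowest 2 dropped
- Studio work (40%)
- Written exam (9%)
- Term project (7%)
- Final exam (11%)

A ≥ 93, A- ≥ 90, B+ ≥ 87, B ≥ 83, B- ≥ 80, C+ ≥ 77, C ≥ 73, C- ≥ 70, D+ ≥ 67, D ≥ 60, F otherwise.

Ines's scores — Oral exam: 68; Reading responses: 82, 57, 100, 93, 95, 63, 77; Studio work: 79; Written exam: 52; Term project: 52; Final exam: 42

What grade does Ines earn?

Reading responses: drop 57, 63 → average of remaining 5 = 447/5 = 89.4
Weighted total:
  Oral exam 68 × 0.05 = 3.4
  Reading responses 89.4 × 0.28 = 25.032
  Studio work 79 × 0.4 = 31.6
  Written exam 52 × 0.09 = 4.68
  Term project 52 × 0.07 = 3.64
  Final exam 42 × 0.11 = 4.62
Sum = 72.972
72.972 is ≥ 70 and < 73 → C-

C-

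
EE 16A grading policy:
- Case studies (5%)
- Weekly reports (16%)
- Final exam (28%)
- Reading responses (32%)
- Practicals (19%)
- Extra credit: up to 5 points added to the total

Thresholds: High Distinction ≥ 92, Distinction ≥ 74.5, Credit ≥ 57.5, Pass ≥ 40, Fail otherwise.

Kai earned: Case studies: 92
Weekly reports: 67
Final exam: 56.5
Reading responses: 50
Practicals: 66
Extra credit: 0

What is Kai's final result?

Credit

Weighted total:
  Case studies 92 × 0.05 = 4.6
  Weekly reports 67 × 0.16 = 10.72
  Final exam 56.5 × 0.28 = 15.82
  Reading responses 50 × 0.32 = 16
  Practicals 66 × 0.19 = 12.54
Sum = 59.68
Extra credit: 59.68 + 0 = 59.68
59.68 is ≥ 57.5 and < 74.5 → Credit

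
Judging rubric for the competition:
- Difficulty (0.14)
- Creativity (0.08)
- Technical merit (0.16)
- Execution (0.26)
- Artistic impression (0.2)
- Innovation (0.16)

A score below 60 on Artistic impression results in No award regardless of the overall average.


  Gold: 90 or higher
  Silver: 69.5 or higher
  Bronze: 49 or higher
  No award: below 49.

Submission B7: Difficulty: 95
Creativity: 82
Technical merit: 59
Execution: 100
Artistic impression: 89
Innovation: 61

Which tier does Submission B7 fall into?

Artistic impression score 89 ≥ 60: minimum met.
Weighted total:
  Difficulty 95 × 0.14 = 13.3
  Creativity 82 × 0.08 = 6.56
  Technical merit 59 × 0.16 = 9.44
  Execution 100 × 0.26 = 26
  Artistic impression 89 × 0.2 = 17.8
  Innovation 61 × 0.16 = 9.76
Sum = 82.86
82.86 is ≥ 69.5 and < 90 → Silver

Silver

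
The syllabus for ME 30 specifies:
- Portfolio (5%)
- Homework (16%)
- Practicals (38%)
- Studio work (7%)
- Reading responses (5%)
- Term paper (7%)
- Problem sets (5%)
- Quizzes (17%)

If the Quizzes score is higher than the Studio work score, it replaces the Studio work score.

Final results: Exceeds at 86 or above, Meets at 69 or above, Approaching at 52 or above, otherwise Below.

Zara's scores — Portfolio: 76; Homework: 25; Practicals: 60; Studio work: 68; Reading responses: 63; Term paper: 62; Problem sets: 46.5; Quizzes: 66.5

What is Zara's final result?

Quizzes (66.5) ≤ Studio work (68), so Studio work stays at 68.
Weighted total:
  Portfolio 76 × 0.05 = 3.8
  Homework 25 × 0.16 = 4
  Practicals 60 × 0.38 = 22.8
  Studio work 68 × 0.07 = 4.76
  Reading responses 63 × 0.05 = 3.15
  Term paper 62 × 0.07 = 4.34
  Problem sets 46.5 × 0.05 = 2.325
  Quizzes 66.5 × 0.17 = 11.305
Sum = 56.48
56.48 is ≥ 52 and < 69 → Approaching

Approaching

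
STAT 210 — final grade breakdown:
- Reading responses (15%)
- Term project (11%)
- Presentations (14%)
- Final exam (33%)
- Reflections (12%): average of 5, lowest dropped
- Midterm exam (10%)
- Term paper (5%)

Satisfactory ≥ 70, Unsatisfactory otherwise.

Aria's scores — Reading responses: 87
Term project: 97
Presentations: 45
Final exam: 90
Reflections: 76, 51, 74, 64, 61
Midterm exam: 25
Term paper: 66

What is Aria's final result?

Satisfactory

Reflections: drop 51 → average of remaining 4 = 275/4 = 68.75
Weighted total:
  Reading responses 87 × 0.15 = 13.05
  Term project 97 × 0.11 = 10.67
  Presentations 45 × 0.14 = 6.3
  Final exam 90 × 0.33 = 29.7
  Reflections 68.75 × 0.12 = 8.25
  Midterm exam 25 × 0.1 = 2.5
  Term paper 66 × 0.05 = 3.3
Sum = 73.77
73.77 ≥ 70 → Satisfactory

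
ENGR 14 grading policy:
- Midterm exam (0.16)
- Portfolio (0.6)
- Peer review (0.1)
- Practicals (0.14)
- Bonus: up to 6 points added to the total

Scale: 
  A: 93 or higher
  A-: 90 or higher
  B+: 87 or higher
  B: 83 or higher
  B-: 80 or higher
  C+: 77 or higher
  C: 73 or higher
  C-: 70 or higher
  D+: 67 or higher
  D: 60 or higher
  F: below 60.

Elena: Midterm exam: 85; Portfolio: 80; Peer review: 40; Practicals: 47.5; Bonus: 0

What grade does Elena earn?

Weighted total:
  Midterm exam 85 × 0.16 = 13.6
  Portfolio 80 × 0.6 = 48
  Peer review 40 × 0.1 = 4
  Practicals 47.5 × 0.14 = 6.65
Sum = 72.25
Bonus: 72.25 + 0 = 72.25
72.25 is ≥ 70 and < 73 → C-

C-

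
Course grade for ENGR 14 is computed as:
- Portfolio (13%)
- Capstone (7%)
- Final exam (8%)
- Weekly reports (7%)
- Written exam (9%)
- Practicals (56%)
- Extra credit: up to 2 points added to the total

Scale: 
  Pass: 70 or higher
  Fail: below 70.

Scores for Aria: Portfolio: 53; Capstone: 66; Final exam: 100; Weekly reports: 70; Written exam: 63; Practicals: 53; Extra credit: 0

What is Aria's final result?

Fail

Weighted total:
  Portfolio 53 × 0.13 = 6.89
  Capstone 66 × 0.07 = 4.62
  Final exam 100 × 0.08 = 8
  Weekly reports 70 × 0.07 = 4.9
  Written exam 63 × 0.09 = 5.67
  Practicals 53 × 0.56 = 29.68
Sum = 59.76
Extra credit: 59.76 + 0 = 59.76
59.76 < 70 → Fail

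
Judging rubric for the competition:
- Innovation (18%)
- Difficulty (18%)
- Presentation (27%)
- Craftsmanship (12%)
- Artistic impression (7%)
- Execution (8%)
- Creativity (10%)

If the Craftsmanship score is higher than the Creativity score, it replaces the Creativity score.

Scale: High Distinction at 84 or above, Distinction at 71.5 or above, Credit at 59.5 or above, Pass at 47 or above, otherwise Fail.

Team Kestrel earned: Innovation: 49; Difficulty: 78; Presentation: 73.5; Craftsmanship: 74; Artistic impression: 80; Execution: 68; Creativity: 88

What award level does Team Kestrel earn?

Credit

Craftsmanship (74) ≤ Creativity (88), so Creativity stays at 88.
Weighted total:
  Innovation 49 × 0.18 = 8.82
  Difficulty 78 × 0.18 = 14.04
  Presentation 73.5 × 0.27 = 19.845
  Craftsmanship 74 × 0.12 = 8.88
  Artistic impression 80 × 0.07 = 5.6
  Execution 68 × 0.08 = 5.44
  Creativity 88 × 0.1 = 8.8
Sum = 71.425
71.425 is ≥ 59.5 and < 71.5 → Credit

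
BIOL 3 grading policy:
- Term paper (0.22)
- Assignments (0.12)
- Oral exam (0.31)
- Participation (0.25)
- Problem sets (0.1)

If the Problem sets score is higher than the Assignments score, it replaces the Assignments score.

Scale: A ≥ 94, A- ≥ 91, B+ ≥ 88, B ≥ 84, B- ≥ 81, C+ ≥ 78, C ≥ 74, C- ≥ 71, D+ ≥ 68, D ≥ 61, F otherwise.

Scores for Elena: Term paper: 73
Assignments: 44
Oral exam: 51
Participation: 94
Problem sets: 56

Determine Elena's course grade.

D

Problem sets (56) > Assignments (44), so Assignments counts as 56.
Weighted total:
  Term paper 73 × 0.22 = 16.06
  Assignments 56 × 0.12 = 6.72
  Oral exam 51 × 0.31 = 15.81
  Participation 94 × 0.25 = 23.5
  Problem sets 56 × 0.1 = 5.6
Sum = 67.69
67.69 is ≥ 61 and < 68 → D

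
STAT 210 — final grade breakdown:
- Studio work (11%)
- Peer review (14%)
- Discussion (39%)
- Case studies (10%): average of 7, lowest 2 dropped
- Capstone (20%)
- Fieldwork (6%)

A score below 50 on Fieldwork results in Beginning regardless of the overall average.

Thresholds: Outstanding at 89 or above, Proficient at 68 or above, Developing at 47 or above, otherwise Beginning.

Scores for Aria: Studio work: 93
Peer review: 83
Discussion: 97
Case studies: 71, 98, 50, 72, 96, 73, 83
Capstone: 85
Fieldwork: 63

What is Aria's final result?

Case studies: drop 50, 71 → average of remaining 5 = 422/5 = 84.4
Fieldwork score 63 ≥ 50: minimum met.
Weighted total:
  Studio work 93 × 0.11 = 10.23
  Peer review 83 × 0.14 = 11.62
  Discussion 97 × 0.39 = 37.83
  Case studies 84.4 × 0.1 = 8.44
  Capstone 85 × 0.2 = 17
  Fieldwork 63 × 0.06 = 3.78
Sum = 88.9
88.9 is ≥ 68 and < 89 → Proficient

Proficient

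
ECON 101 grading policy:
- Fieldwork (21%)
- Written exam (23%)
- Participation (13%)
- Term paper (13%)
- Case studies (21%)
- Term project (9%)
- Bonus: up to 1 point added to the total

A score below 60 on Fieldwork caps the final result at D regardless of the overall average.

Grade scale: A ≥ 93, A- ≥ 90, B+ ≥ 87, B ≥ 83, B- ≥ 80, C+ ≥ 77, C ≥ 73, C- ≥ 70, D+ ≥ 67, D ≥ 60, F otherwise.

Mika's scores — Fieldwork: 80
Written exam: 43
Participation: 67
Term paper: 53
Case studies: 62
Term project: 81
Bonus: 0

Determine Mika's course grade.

D

Fieldwork score 80 ≥ 60: minimum met.
Weighted total:
  Fieldwork 80 × 0.21 = 16.8
  Written exam 43 × 0.23 = 9.89
  Participation 67 × 0.13 = 8.71
  Term paper 53 × 0.13 = 6.89
  Case studies 62 × 0.21 = 13.02
  Term project 81 × 0.09 = 7.29
Sum = 62.6
Bonus: 62.6 + 0 = 62.6
62.6 is ≥ 60 and < 67 → D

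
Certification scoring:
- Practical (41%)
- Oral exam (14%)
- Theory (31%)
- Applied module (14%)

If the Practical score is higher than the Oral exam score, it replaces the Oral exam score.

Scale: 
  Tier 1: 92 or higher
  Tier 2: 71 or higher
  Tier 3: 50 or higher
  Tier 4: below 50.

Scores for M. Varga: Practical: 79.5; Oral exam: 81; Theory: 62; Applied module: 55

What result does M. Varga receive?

Tier 3

Practical (79.5) ≤ Oral exam (81), so Oral exam stays at 81.
Weighted total:
  Practical 79.5 × 0.41 = 32.595
  Oral exam 81 × 0.14 = 11.34
  Theory 62 × 0.31 = 19.22
  Applied module 55 × 0.14 = 7.7
Sum = 70.855
70.855 is ≥ 50 and < 71 → Tier 3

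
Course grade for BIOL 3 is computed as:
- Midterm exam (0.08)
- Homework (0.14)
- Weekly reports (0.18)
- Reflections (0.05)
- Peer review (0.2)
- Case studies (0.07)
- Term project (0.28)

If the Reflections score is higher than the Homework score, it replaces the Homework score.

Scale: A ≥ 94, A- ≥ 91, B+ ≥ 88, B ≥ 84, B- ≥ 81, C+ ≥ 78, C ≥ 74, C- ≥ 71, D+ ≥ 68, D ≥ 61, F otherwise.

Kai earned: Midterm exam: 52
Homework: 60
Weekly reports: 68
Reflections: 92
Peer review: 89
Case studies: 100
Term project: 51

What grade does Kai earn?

Reflections (92) > Homework (60), so Homework counts as 92.
Weighted total:
  Midterm exam 52 × 0.08 = 4.16
  Homework 92 × 0.14 = 12.88
  Weekly reports 68 × 0.18 = 12.24
  Reflections 92 × 0.05 = 4.6
  Peer review 89 × 0.2 = 17.8
  Case studies 100 × 0.07 = 7
  Term project 51 × 0.28 = 14.28
Sum = 72.96
72.96 is ≥ 71 and < 74 → C-

C-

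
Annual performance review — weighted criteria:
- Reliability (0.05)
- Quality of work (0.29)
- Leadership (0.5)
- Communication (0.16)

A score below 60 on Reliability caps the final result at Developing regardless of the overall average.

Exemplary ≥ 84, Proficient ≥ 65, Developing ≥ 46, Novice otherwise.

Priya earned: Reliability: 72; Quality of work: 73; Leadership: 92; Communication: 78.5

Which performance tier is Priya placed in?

Reliability score 72 ≥ 60: minimum met.
Weighted total:
  Reliability 72 × 0.05 = 3.6
  Quality of work 73 × 0.29 = 21.17
  Leadership 92 × 0.5 = 46
  Communication 78.5 × 0.16 = 12.56
Sum = 83.33
83.33 is ≥ 65 and < 84 → Proficient

Proficient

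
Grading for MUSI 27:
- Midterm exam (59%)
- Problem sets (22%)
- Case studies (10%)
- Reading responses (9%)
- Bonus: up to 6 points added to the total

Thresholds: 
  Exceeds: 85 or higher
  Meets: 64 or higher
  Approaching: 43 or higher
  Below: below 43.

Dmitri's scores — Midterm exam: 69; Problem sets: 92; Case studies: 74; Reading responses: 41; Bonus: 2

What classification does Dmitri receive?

Meets

Weighted total:
  Midterm exam 69 × 0.59 = 40.71
  Problem sets 92 × 0.22 = 20.24
  Case studies 74 × 0.1 = 7.4
  Reading responses 41 × 0.09 = 3.69
Sum = 72.04
Bonus: 72.04 + 2 = 74.04
74.04 is ≥ 64 and < 85 → Meets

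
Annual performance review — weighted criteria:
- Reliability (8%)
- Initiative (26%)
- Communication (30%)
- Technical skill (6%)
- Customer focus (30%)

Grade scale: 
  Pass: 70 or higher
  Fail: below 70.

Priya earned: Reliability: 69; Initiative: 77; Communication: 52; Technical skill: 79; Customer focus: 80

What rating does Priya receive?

Fail

Weighted total:
  Reliability 69 × 0.08 = 5.52
  Initiative 77 × 0.26 = 20.02
  Communication 52 × 0.3 = 15.6
  Technical skill 79 × 0.06 = 4.74
  Customer focus 80 × 0.3 = 24
Sum = 69.88
69.88 < 70 → Fail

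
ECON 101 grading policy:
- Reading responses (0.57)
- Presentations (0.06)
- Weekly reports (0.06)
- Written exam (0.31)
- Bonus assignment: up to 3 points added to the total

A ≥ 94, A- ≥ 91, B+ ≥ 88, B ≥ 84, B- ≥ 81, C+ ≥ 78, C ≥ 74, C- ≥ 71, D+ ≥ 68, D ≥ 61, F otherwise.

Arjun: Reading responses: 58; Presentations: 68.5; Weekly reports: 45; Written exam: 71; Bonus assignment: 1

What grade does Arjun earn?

Weighted total:
  Reading responses 58 × 0.57 = 33.06
  Presentations 68.5 × 0.06 = 4.11
  Weekly reports 45 × 0.06 = 2.7
  Written exam 71 × 0.31 = 22.01
Sum = 61.88
Bonus assignment: 61.88 + 1 = 62.88
62.88 is ≥ 61 and < 68 → D

D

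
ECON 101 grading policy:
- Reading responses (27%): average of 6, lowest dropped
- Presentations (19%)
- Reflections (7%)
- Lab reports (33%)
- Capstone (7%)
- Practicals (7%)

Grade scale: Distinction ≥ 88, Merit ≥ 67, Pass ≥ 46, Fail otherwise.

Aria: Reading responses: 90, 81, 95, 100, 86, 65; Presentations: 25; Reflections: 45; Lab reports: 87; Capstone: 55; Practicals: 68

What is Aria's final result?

Reading responses: drop 65 → average of remaining 5 = 452/5 = 90.4
Weighted total:
  Reading responses 90.4 × 0.27 = 24.408
  Presentations 25 × 0.19 = 4.75
  Reflections 45 × 0.07 = 3.15
  Lab reports 87 × 0.33 = 28.71
  Capstone 55 × 0.07 = 3.85
  Practicals 68 × 0.07 = 4.76
Sum = 69.628
69.628 is ≥ 67 and < 88 → Merit

Merit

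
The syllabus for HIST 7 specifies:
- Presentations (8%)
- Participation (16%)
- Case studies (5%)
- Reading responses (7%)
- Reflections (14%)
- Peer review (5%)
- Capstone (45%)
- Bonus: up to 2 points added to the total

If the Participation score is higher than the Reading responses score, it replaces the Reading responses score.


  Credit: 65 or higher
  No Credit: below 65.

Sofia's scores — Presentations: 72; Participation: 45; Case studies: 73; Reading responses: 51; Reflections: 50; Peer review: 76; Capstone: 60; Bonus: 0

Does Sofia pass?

Participation (45) ≤ Reading responses (51), so Reading responses stays at 51.
Weighted total:
  Presentations 72 × 0.08 = 5.76
  Participation 45 × 0.16 = 7.2
  Case studies 73 × 0.05 = 3.65
  Reading responses 51 × 0.07 = 3.57
  Reflections 50 × 0.14 = 7
  Peer review 76 × 0.05 = 3.8
  Capstone 60 × 0.45 = 27
Sum = 57.98
Bonus: 57.98 + 0 = 57.98
57.98 < 65 → No Credit

No Credit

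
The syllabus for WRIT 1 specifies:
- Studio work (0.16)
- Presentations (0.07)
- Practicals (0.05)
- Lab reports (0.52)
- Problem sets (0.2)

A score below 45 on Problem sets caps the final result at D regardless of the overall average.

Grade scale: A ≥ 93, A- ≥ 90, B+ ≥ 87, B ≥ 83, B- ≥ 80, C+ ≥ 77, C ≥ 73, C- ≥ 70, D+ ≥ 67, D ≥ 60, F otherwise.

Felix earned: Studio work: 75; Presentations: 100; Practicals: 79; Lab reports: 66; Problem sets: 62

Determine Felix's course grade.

D+

Problem sets score 62 ≥ 45: minimum met.
Weighted total:
  Studio work 75 × 0.16 = 12
  Presentations 100 × 0.07 = 7
  Practicals 79 × 0.05 = 3.95
  Lab reports 66 × 0.52 = 34.32
  Problem sets 62 × 0.2 = 12.4
Sum = 69.67
69.67 is ≥ 67 and < 70 → D+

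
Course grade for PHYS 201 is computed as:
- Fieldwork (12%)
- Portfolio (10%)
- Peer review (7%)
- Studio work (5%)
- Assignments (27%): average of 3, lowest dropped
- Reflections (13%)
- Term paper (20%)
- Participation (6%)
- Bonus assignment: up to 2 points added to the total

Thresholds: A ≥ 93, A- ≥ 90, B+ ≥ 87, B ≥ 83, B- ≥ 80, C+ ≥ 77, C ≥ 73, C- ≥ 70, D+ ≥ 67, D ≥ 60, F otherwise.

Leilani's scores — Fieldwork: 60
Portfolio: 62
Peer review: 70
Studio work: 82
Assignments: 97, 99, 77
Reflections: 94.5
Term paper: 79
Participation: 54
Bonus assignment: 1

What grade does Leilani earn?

B-

Assignments: drop 77 → average of remaining 2 = 196/2 = 98
Weighted total:
  Fieldwork 60 × 0.12 = 7.2
  Portfolio 62 × 0.1 = 6.2
  Peer review 70 × 0.07 = 4.9
  Studio work 82 × 0.05 = 4.1
  Assignments 98 × 0.27 = 26.46
  Reflections 94.5 × 0.13 = 12.285
  Term paper 79 × 0.2 = 15.8
  Participation 54 × 0.06 = 3.24
Sum = 80.185
Bonus assignment: 80.185 + 1 = 81.185
81.185 is ≥ 80 and < 83 → B-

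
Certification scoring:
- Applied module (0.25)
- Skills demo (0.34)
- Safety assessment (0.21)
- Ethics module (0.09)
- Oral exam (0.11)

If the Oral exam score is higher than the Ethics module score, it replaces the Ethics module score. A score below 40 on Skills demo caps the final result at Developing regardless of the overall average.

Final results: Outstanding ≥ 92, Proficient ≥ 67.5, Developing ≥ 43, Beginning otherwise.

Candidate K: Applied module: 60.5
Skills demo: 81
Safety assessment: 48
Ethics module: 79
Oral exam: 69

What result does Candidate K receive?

Oral exam (69) ≤ Ethics module (79), so Ethics module stays at 79.
Skills demo score 81 ≥ 40: minimum met.
Weighted total:
  Applied module 60.5 × 0.25 = 15.125
  Skills demo 81 × 0.34 = 27.54
  Safety assessment 48 × 0.21 = 10.08
  Ethics module 79 × 0.09 = 7.11
  Oral exam 69 × 0.11 = 7.59
Sum = 67.445
67.445 is ≥ 43 and < 67.5 → Developing

Developing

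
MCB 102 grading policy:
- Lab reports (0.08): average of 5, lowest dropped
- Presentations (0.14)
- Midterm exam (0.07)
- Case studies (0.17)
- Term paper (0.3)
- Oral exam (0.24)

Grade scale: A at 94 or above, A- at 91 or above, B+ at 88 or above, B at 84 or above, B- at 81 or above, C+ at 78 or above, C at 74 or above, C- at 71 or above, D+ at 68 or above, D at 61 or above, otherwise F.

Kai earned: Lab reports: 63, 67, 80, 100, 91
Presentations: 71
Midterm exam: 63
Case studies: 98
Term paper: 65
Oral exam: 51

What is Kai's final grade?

Lab reports: drop 63 → average of remaining 4 = 338/4 = 84.5
Weighted total:
  Lab reports 84.5 × 0.08 = 6.76
  Presentations 71 × 0.14 = 9.94
  Midterm exam 63 × 0.07 = 4.41
  Case studies 98 × 0.17 = 16.66
  Term paper 65 × 0.3 = 19.5
  Oral exam 51 × 0.24 = 12.24
Sum = 69.51
69.51 is ≥ 68 and < 71 → D+

D+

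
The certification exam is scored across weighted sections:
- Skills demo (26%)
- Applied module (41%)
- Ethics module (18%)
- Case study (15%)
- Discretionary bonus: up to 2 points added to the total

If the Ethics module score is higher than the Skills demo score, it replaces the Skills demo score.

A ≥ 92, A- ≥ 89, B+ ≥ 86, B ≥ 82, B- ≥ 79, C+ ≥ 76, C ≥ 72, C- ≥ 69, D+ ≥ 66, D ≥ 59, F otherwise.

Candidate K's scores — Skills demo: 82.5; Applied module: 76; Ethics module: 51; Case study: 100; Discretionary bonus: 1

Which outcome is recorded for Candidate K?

Ethics module (51) ≤ Skills demo (82.5), so Skills demo stays at 82.5.
Weighted total:
  Skills demo 82.5 × 0.26 = 21.45
  Applied module 76 × 0.41 = 31.16
  Ethics module 51 × 0.18 = 9.18
  Case study 100 × 0.15 = 15
Sum = 76.79
Discretionary bonus: 76.79 + 1 = 77.79
77.79 is ≥ 76 and < 79 → C+

C+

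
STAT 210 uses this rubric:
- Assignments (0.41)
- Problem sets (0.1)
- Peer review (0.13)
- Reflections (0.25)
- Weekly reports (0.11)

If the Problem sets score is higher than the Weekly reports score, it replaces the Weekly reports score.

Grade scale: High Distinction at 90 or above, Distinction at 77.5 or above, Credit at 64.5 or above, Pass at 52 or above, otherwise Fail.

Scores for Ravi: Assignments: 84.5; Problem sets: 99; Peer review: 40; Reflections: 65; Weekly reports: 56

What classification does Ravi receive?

Problem sets (99) > Weekly reports (56), so Weekly reports counts as 99.
Weighted total:
  Assignments 84.5 × 0.41 = 34.645
  Problem sets 99 × 0.1 = 9.9
  Peer review 40 × 0.13 = 5.2
  Reflections 65 × 0.25 = 16.25
  Weekly reports 99 × 0.11 = 10.89
Sum = 76.885
76.885 is ≥ 64.5 and < 77.5 → Credit

Credit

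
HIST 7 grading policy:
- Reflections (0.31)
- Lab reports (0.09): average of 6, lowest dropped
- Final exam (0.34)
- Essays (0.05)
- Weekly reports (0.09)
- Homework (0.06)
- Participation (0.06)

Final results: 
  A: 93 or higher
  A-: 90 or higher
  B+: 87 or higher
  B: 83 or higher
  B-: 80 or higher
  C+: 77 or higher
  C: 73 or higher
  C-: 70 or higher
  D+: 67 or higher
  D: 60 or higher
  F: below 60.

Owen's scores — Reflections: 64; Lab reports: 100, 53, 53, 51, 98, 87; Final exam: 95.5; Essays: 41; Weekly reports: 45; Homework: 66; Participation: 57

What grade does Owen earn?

C-

Lab reports: drop 51 → average of remaining 5 = 391/5 = 78.2
Weighted total:
  Reflections 64 × 0.31 = 19.84
  Lab reports 78.2 × 0.09 = 7.038
  Final exam 95.5 × 0.34 = 32.47
  Essays 41 × 0.05 = 2.05
  Weekly reports 45 × 0.09 = 4.05
  Homework 66 × 0.06 = 3.96
  Participation 57 × 0.06 = 3.42
Sum = 72.828
72.828 is ≥ 70 and < 73 → C-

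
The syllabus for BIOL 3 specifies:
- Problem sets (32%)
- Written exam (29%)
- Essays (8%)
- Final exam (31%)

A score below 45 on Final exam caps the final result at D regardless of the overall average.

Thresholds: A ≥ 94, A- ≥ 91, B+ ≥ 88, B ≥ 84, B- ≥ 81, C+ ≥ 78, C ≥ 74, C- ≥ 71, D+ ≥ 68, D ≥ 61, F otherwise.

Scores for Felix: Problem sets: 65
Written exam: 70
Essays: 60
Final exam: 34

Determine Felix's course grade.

F

Final exam score 34 < 45: minimum not met.
Weighted total:
  Problem sets 65 × 0.32 = 20.8
  Written exam 70 × 0.29 = 20.3
  Essays 60 × 0.08 = 4.8
  Final exam 34 × 0.31 = 10.54
Sum = 56.44
56.44 would be F; cap at D applies → F.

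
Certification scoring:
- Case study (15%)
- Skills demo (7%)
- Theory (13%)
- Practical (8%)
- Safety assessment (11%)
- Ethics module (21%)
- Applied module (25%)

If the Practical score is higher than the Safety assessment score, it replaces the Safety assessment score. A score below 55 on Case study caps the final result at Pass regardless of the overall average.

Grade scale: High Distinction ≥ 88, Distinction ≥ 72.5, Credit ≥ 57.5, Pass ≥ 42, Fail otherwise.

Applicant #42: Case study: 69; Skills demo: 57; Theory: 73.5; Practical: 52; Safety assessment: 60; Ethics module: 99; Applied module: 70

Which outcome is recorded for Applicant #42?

Practical (52) ≤ Safety assessment (60), so Safety assessment stays at 60.
Case study score 69 ≥ 55: minimum met.
Weighted total:
  Case study 69 × 0.15 = 10.35
  Skills demo 57 × 0.07 = 3.99
  Theory 73.5 × 0.13 = 9.555
  Practical 52 × 0.08 = 4.16
  Safety assessment 60 × 0.11 = 6.6
  Ethics module 99 × 0.21 = 20.79
  Applied module 70 × 0.25 = 17.5
Sum = 72.945
72.945 is ≥ 72.5 and < 88 → Distinction

Distinction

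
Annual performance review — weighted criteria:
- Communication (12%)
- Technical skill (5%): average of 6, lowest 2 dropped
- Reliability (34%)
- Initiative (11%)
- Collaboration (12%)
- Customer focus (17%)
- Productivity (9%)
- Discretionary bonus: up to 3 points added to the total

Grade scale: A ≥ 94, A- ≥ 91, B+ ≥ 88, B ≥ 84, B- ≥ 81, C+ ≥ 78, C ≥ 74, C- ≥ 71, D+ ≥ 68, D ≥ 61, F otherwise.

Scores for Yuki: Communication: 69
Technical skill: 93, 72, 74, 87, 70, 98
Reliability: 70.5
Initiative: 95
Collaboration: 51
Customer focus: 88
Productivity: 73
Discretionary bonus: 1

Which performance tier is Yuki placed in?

Technical skill: drop 70, 72 → average of remaining 4 = 352/4 = 88
Weighted total:
  Communication 69 × 0.12 = 8.28
  Technical skill 88 × 0.05 = 4.4
  Reliability 70.5 × 0.34 = 23.97
  Initiative 95 × 0.11 = 10.45
  Collaboration 51 × 0.12 = 6.12
  Customer focus 88 × 0.17 = 14.96
  Productivity 73 × 0.09 = 6.57
Sum = 74.75
Discretionary bonus: 74.75 + 1 = 75.75
75.75 is ≥ 74 and < 78 → C

C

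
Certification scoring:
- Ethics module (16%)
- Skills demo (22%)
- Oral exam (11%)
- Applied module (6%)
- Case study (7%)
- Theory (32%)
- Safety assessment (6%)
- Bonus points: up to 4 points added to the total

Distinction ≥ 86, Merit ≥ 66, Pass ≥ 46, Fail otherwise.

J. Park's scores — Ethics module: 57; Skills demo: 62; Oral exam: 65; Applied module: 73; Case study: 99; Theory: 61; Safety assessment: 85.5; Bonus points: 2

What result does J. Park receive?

Merit

Weighted total:
  Ethics module 57 × 0.16 = 9.12
  Skills demo 62 × 0.22 = 13.64
  Oral exam 65 × 0.11 = 7.15
  Applied module 73 × 0.06 = 4.38
  Case study 99 × 0.07 = 6.93
  Theory 61 × 0.32 = 19.52
  Safety assessment 85.5 × 0.06 = 5.13
Sum = 65.87
Bonus points: 65.87 + 2 = 67.87
67.87 is ≥ 66 and < 86 → Merit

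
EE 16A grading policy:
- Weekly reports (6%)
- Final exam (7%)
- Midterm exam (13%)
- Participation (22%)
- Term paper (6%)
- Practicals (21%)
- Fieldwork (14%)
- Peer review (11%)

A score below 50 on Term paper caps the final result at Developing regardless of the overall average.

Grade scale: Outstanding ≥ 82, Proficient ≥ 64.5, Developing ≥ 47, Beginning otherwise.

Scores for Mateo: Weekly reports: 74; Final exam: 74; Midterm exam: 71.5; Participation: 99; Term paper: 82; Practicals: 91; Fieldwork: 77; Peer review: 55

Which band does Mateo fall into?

Term paper score 82 ≥ 50: minimum met.
Weighted total:
  Weekly reports 74 × 0.06 = 4.44
  Final exam 74 × 0.07 = 5.18
  Midterm exam 71.5 × 0.13 = 9.295
  Participation 99 × 0.22 = 21.78
  Term paper 82 × 0.06 = 4.92
  Practicals 91 × 0.21 = 19.11
  Fieldwork 77 × 0.14 = 10.78
  Peer review 55 × 0.11 = 6.05
Sum = 81.555
81.555 is ≥ 64.5 and < 82 → Proficient

Proficient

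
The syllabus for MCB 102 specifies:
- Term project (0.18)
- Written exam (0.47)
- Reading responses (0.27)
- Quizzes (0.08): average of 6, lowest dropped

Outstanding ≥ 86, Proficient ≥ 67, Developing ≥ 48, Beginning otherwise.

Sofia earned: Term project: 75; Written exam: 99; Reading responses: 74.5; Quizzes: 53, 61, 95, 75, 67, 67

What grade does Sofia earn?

Proficient

Quizzes: drop 53 → average of remaining 5 = 365/5 = 73
Weighted total:
  Term project 75 × 0.18 = 13.5
  Written exam 99 × 0.47 = 46.53
  Reading responses 74.5 × 0.27 = 20.115
  Quizzes 73 × 0.08 = 5.84
Sum = 85.985
85.985 is ≥ 67 and < 86 → Proficient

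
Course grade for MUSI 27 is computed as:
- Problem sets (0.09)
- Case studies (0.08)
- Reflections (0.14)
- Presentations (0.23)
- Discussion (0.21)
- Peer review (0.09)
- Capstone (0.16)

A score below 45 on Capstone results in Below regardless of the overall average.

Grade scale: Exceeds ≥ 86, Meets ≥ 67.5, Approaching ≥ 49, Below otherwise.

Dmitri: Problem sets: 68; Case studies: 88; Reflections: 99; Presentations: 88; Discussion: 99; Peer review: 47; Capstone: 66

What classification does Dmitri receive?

Meets

Capstone score 66 ≥ 45: minimum met.
Weighted total:
  Problem sets 68 × 0.09 = 6.12
  Case studies 88 × 0.08 = 7.04
  Reflections 99 × 0.14 = 13.86
  Presentations 88 × 0.23 = 20.24
  Discussion 99 × 0.21 = 20.79
  Peer review 47 × 0.09 = 4.23
  Capstone 66 × 0.16 = 10.56
Sum = 82.84
82.84 is ≥ 67.5 and < 86 → Meets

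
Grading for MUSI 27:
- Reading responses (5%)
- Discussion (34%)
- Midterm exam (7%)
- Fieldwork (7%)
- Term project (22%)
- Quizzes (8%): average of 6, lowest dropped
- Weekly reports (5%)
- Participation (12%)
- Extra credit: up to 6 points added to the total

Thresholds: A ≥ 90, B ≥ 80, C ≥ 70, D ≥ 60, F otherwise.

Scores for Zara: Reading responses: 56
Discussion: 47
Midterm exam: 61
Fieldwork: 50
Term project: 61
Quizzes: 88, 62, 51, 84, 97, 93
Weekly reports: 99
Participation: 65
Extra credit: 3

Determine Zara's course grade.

D

Quizzes: drop 51 → average of remaining 5 = 424/5 = 84.8
Weighted total:
  Reading responses 56 × 0.05 = 2.8
  Discussion 47 × 0.34 = 15.98
  Midterm exam 61 × 0.07 = 4.27
  Fieldwork 50 × 0.07 = 3.5
  Term project 61 × 0.22 = 13.42
  Quizzes 84.8 × 0.08 = 6.784
  Weekly reports 99 × 0.05 = 4.95
  Participation 65 × 0.12 = 7.8
Sum = 59.504
Extra credit: 59.504 + 3 = 62.504
62.504 is ≥ 60 and < 70 → D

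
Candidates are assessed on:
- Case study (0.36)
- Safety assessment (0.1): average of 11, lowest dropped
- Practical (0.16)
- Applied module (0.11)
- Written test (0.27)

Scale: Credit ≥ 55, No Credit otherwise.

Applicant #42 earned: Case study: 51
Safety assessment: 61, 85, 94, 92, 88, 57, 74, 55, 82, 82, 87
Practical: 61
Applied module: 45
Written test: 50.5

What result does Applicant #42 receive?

Safety assessment: drop 55 → average of remaining 10 = 802/10 = 80.2
Weighted total:
  Case study 51 × 0.36 = 18.36
  Safety assessment 80.2 × 0.1 = 8.02
  Practical 61 × 0.16 = 9.76
  Applied module 45 × 0.11 = 4.95
  Written test 50.5 × 0.27 = 13.635
Sum = 54.725
54.725 < 55 → No Credit

No Credit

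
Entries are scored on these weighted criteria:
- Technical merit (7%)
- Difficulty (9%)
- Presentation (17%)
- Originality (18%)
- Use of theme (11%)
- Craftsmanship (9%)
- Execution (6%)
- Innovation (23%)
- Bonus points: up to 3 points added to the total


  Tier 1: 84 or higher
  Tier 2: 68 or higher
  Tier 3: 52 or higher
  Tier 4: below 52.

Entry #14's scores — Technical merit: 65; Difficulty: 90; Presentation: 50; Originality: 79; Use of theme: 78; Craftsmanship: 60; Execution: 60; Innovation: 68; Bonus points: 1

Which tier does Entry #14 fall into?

Tier 2

Weighted total:
  Technical merit 65 × 0.07 = 4.55
  Difficulty 90 × 0.09 = 8.1
  Presentation 50 × 0.17 = 8.5
  Originality 79 × 0.18 = 14.22
  Use of theme 78 × 0.11 = 8.58
  Craftsmanship 60 × 0.09 = 5.4
  Execution 60 × 0.06 = 3.6
  Innovation 68 × 0.23 = 15.64
Sum = 68.59
Bonus points: 68.59 + 1 = 69.59
69.59 is ≥ 68 and < 84 → Tier 2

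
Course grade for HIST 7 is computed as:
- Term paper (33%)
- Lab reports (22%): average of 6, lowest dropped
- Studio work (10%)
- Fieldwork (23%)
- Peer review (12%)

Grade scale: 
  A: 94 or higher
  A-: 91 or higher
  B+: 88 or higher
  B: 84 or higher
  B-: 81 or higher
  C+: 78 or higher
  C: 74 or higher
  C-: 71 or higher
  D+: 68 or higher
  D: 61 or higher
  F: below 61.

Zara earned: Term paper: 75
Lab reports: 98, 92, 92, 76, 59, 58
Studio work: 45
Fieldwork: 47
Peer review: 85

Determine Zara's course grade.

D+

Lab reports: drop 58 → average of remaining 5 = 417/5 = 83.4
Weighted total:
  Term paper 75 × 0.33 = 24.75
  Lab reports 83.4 × 0.22 = 18.348
  Studio work 45 × 0.1 = 4.5
  Fieldwork 47 × 0.23 = 10.81
  Peer review 85 × 0.12 = 10.2
Sum = 68.608
68.608 is ≥ 68 and < 71 → D+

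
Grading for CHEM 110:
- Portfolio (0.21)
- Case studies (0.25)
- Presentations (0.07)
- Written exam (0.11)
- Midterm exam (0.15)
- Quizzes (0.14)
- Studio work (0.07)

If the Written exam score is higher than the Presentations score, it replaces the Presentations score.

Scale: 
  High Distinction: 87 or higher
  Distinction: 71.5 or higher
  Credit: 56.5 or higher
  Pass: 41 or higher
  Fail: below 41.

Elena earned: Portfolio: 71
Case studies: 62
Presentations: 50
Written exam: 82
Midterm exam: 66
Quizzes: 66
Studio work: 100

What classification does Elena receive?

Credit

Written exam (82) > Presentations (50), so Presentations counts as 82.
Weighted total:
  Portfolio 71 × 0.21 = 14.91
  Case studies 62 × 0.25 = 15.5
  Presentations 82 × 0.07 = 5.74
  Written exam 82 × 0.11 = 9.02
  Midterm exam 66 × 0.15 = 9.9
  Quizzes 66 × 0.14 = 9.24
  Studio work 100 × 0.07 = 7
Sum = 71.31
71.31 is ≥ 56.5 and < 71.5 → Credit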